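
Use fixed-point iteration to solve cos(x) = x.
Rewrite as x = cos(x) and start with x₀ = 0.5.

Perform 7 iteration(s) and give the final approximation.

Equation: cos(x) = x
Fixed-point form: x = cos(x)
x₀ = 0.5

x_1 = g(0.500000) = 0.877583
x_2 = g(0.877583) = 0.639012
x_3 = g(0.639012) = 0.802685
x_4 = g(0.802685) = 0.694778
x_5 = g(0.694778) = 0.768196
x_6 = g(0.768196) = 0.719165
x_7 = g(0.719165) = 0.752356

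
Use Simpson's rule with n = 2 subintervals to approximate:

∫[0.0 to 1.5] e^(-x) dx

f(x) = e^(-x)
a = 0.0, b = 1.5, n = 2
h = (b - a)/n = 0.750000

Simpson's rule: (h/3)[f(x₀) + 4f(x₁) + 2f(x₂) + ... + f(xₙ)]

x_0 = 0.0000, f(x_0) = 1.000000, coefficient = 1
x_1 = 0.7500, f(x_1) = 0.472367, coefficient = 4
x_2 = 1.5000, f(x_2) = 0.223130, coefficient = 1

I ≈ (0.750000/3) × 3.112596 = 0.778149
Exact value: 0.776870
Error: 0.001279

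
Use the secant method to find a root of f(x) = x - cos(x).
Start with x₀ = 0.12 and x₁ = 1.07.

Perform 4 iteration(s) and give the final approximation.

f(x) = x - cos(x)
x₀ = 0.12, x₁ = 1.07

Secant formula: x_{n+1} = x_n - f(x_n)(x_n - x_{n-1})/(f(x_n) - f(x_{n-1}))

Iteration 1:
  f(0.120000) = -0.872809
  f(1.070000) = 0.589876
  x_2 = 1.070000 - 0.589876×(1.070000 - 0.120000)/(0.589876 - (-0.872809))
       = 0.686881
Iteration 2:
  f(1.070000) = 0.589876
  f(0.686881) = -0.086346
  x_3 = 0.686881 - (-0.086346)×(0.686881 - 1.070000)/(-0.086346 - 0.589876)
       = 0.735801
Iteration 3:
  f(0.686881) = -0.086346
  f(0.735801) = -0.005492
  x_4 = 0.735801 - (-0.005492)×(0.735801 - 0.686881)/(-0.005492 - (-0.086346))
       = 0.739124
Iteration 4:
  f(0.735801) = -0.005492
  f(0.739124) = 0.000065
  x_5 = 0.739124 - 0.000065×(0.739124 - 0.735801)/(0.000065 - (-0.005492))
       = 0.739085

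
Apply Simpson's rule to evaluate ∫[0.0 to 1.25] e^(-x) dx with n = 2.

f(x) = e^(-x)
a = 0.0, b = 1.25, n = 2
h = (b - a)/n = 0.625000

Simpson's rule: (h/3)[f(x₀) + 4f(x₁) + 2f(x₂) + ... + f(xₙ)]

x_0 = 0.0000, f(x_0) = 1.000000, coefficient = 1
x_1 = 0.6250, f(x_1) = 0.535261, coefficient = 4
x_2 = 1.2500, f(x_2) = 0.286505, coefficient = 1

I ≈ (0.625000/3) × 3.427551 = 0.714073
Exact value: 0.713495
Error: 0.000578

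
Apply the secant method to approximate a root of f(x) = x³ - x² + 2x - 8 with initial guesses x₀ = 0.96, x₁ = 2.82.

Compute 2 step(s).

f(x) = x³ - x² + 2x - 8
x₀ = 0.96, x₁ = 2.82

Secant formula: x_{n+1} = x_n - f(x_n)(x_n - x_{n-1})/(f(x_n) - f(x_{n-1}))

Iteration 1:
  f(0.960000) = -6.116864
  f(2.820000) = 12.113368
  x_2 = 2.820000 - 12.113368×(2.820000 - 0.960000)/(12.113368 - (-6.116864))
       = 1.584093
Iteration 2:
  f(2.820000) = 12.113368
  f(1.584093) = -3.366117
  x_3 = 1.584093 - (-3.366117)×(1.584093 - 2.820000)/(-3.366117 - 12.113368)
       = 1.852850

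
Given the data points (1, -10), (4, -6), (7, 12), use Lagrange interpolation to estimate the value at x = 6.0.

Lagrange interpolation formula:
P(x) = Σ yᵢ × Lᵢ(x)
where Lᵢ(x) = Π_{j≠i} (x - xⱼ)/(xᵢ - xⱼ)

L_0(6.0) = (6.0 - 4)/(1 - 4) × (6.0 - 7)/(1 - 7) = -0.111111
L_1(6.0) = (6.0 - 1)/(4 - 1) × (6.0 - 7)/(4 - 7) = 0.555556
L_2(6.0) = (6.0 - 1)/(7 - 1) × (6.0 - 4)/(7 - 4) = 0.555556

P(6.0) = (-10)×L_0(6.0) + (-6)×L_1(6.0) + 12×L_2(6.0)
P(6.0) = 4.444444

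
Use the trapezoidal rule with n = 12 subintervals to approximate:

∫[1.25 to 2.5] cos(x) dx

f(x) = cos(x)
a = 1.25, b = 2.5, n = 12
h = (b - a)/n = 0.104167

Trapezoidal rule: (h/2)[f(x₀) + 2f(x₁) + 2f(x₂) + ... + f(xₙ)]

x_0 = 1.2500, f(x_0) = 0.315322, coefficient = 1
x_1 = 1.3542, f(x_1) = 0.214939, coefficient = 2
x_2 = 1.4583, f(x_2) = 0.112226, coefficient = 2
x_3 = 1.5625, f(x_3) = 0.008296, coefficient = 2
x_4 = 1.6667, f(x_4) = -0.095724, coefficient = 2
x_5 = 1.7708, f(x_5) = -0.198706, coefficient = 2
x_6 = 1.8750, f(x_6) = -0.299534, coefficient = 2
x_7 = 1.9792, f(x_7) = -0.397114, coefficient = 2
x_8 = 2.0833, f(x_8) = -0.490390, coefficient = 2
x_9 = 2.1875, f(x_9) = -0.578349, coefficient = 2
x_10 = 2.2917, f(x_10) = -0.660039, coefficient = 2
x_11 = 2.3958, f(x_11) = -0.734573, coefficient = 2
x_12 = 2.5000, f(x_12) = -0.801144, coefficient = 1

I ≈ (0.104167/2) × -6.723753 = -0.350195
Exact value: -0.350512
Error: 0.000317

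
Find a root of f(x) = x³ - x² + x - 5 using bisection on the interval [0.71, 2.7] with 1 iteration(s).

f(x) = x³ - x² + x - 5
Initial interval: [0.71, 2.7]

Iteration 1:
  c_1 = (0.710000 + 2.700000)/2 = 1.705000
  f(c_1) = f(1.705000) = -1.245547
  f(a) × f(c) ≥ 0, new interval: [1.705000, 2.700000]

After 1 iteration(s), the approximation is c_1 = 1.705000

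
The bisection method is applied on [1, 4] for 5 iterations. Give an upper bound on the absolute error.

Bisection error bound: |error| ≤ (b-a)/2^n
|error| ≤ (4 - 1)/2^5 = 3/2^5
|error| ≤ 0.0937500000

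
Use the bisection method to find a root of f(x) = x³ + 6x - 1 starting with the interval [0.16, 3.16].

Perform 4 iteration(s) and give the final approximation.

f(x) = x³ + 6x - 1
Initial interval: [0.16, 3.16]

Iteration 1:
  c_1 = (0.160000 + 3.160000)/2 = 1.660000
  f(c_1) = f(1.660000) = 13.534296
  f(a) × f(c) < 0, new interval: [0.160000, 1.660000]
Iteration 2:
  c_2 = (0.160000 + 1.660000)/2 = 0.910000
  f(c_2) = f(0.910000) = 5.213571
  f(a) × f(c) < 0, new interval: [0.160000, 0.910000]
Iteration 3:
  c_3 = (0.160000 + 0.910000)/2 = 0.535000
  f(c_3) = f(0.535000) = 2.363130
  f(a) × f(c) < 0, new interval: [0.160000, 0.535000]
Iteration 4:
  c_4 = (0.160000 + 0.535000)/2 = 0.347500
  f(c_4) = f(0.347500) = 1.126963
  f(a) × f(c) < 0, new interval: [0.160000, 0.347500]

After 4 iteration(s), the approximation is c_4 = 0.347500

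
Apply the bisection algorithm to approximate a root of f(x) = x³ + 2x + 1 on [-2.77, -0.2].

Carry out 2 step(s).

f(x) = x³ + 2x + 1
Initial interval: [-2.77, -0.2]

Iteration 1:
  c_1 = (-2.770000 + (-0.200000))/2 = -1.485000
  f(c_1) = f(-1.485000) = -5.244759
  f(a) × f(c) ≥ 0, new interval: [-1.485000, -0.200000]
Iteration 2:
  c_2 = (-1.485000 + (-0.200000))/2 = -0.842500
  f(c_2) = f(-0.842500) = -1.283012
  f(a) × f(c) ≥ 0, new interval: [-0.842500, -0.200000]

After 2 iteration(s), the approximation is c_2 = -0.842500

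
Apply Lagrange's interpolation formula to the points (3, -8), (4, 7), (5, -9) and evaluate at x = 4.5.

Lagrange interpolation formula:
P(x) = Σ yᵢ × Lᵢ(x)
where Lᵢ(x) = Π_{j≠i} (x - xⱼ)/(xᵢ - xⱼ)

L_0(4.5) = (4.5 - 4)/(3 - 4) × (4.5 - 5)/(3 - 5) = -0.125000
L_1(4.5) = (4.5 - 3)/(4 - 3) × (4.5 - 5)/(4 - 5) = 0.750000
L_2(4.5) = (4.5 - 3)/(5 - 3) × (4.5 - 4)/(5 - 4) = 0.375000

P(4.5) = (-8)×L_0(4.5) + 7×L_1(4.5) + (-9)×L_2(4.5)
P(4.5) = 2.875000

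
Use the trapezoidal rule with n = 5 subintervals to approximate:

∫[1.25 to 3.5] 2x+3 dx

f(x) = 2x+3
a = 1.25, b = 3.5, n = 5
h = (b - a)/n = 0.450000

Trapezoidal rule: (h/2)[f(x₀) + 2f(x₁) + 2f(x₂) + ... + f(xₙ)]

x_0 = 1.2500, f(x_0) = 5.500000, coefficient = 1
x_1 = 1.7000, f(x_1) = 6.400000, coefficient = 2
x_2 = 2.1500, f(x_2) = 7.300000, coefficient = 2
x_3 = 2.6000, f(x_3) = 8.200000, coefficient = 2
x_4 = 3.0500, f(x_4) = 9.100000, coefficient = 2
x_5 = 3.5000, f(x_5) = 10.000000, coefficient = 1

I ≈ (0.450000/2) × 77.500000 = 17.437500
Exact value: 17.437500
Error: 0.000000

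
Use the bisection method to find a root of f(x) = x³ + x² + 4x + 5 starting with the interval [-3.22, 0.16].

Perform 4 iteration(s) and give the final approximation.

f(x) = x³ + x² + 4x + 5
Initial interval: [-3.22, 0.16]

Iteration 1:
  c_1 = (-3.220000 + 0.160000)/2 = -1.530000
  f(c_1) = f(-1.530000) = -2.360677
  f(a) × f(c) ≥ 0, new interval: [-1.530000, 0.160000]
Iteration 2:
  c_2 = (-1.530000 + 0.160000)/2 = -0.685000
  f(c_2) = f(-0.685000) = 2.407806
  f(a) × f(c) < 0, new interval: [-1.530000, -0.685000]
Iteration 3:
  c_3 = (-1.530000 + (-0.685000))/2 = -1.107500
  f(c_3) = f(-1.107500) = 0.438145
  f(a) × f(c) < 0, new interval: [-1.530000, -1.107500]
Iteration 4:
  c_4 = (-1.530000 + (-1.107500))/2 = -1.318750
  f(c_4) = f(-1.318750) = -0.829339
  f(a) × f(c) ≥ 0, new interval: [-1.318750, -1.107500]

After 4 iteration(s), the approximation is c_4 = -1.318750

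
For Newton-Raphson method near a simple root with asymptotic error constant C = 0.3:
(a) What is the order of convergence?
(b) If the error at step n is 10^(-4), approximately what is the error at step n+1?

(a) Newton-Raphson has quadratic (order 2) convergence near simple roots.
    This means |e_{n+1}| ≈ C|e_n|².

(b) With |e_n| = 10^(-4) and C = 0.3:
    |e_{n+1}| ≈ 0.3 × (10^(-4))² = 0.3 × 10^(-8)

(a) 2 (quadratic); (b) |e_{n+1}| ≈ 3.000e-09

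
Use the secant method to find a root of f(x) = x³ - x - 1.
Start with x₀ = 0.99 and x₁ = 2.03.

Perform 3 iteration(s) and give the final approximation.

f(x) = x³ - x - 1
x₀ = 0.99, x₁ = 2.03

Secant formula: x_{n+1} = x_n - f(x_n)(x_n - x_{n-1})/(f(x_n) - f(x_{n-1}))

Iteration 1:
  f(0.990000) = -1.019701
  f(2.030000) = 5.335427
  x_2 = 2.030000 - 5.335427×(2.030000 - 0.990000)/(5.335427 - (-1.019701))
       = 1.156871
Iteration 2:
  f(2.030000) = 5.335427
  f(1.156871) = -0.608571
  x_3 = 1.156871 - (-0.608571)×(1.156871 - 2.030000)/(-0.608571 - 5.335427)
       = 1.246266
Iteration 3:
  f(1.156871) = -0.608571
  f(1.246266) = -0.310592
  x_4 = 1.246266 - (-0.310592)×(1.246266 - 1.156871)/(-0.310592 - (-0.608571))
       = 1.339445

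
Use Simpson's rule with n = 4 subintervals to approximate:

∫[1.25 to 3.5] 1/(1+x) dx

f(x) = 1/(1+x)
a = 1.25, b = 3.5, n = 4
h = (b - a)/n = 0.562500

Simpson's rule: (h/3)[f(x₀) + 4f(x₁) + 2f(x₂) + ... + f(xₙ)]

x_0 = 1.2500, f(x_0) = 0.444444, coefficient = 1
x_1 = 1.8125, f(x_1) = 0.355556, coefficient = 4
x_2 = 2.3750, f(x_2) = 0.296296, coefficient = 2
x_3 = 2.9375, f(x_3) = 0.253968, coefficient = 4
x_4 = 3.5000, f(x_4) = 0.222222, coefficient = 1

I ≈ (0.562500/3) × 3.697354 = 0.693254
Exact value: 0.693147
Error: 0.000107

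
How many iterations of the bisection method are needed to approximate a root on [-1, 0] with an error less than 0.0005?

We need (b-a)/2^n ≤ 0.0005
(0 - (-1))/2^n ≤ 0.0005
1/2^n ≤ 0.0005
2^n ≥ 2000
n ≥ log₂(2000) = 10.97
n ≥ 11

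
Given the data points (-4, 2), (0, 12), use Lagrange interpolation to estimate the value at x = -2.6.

Lagrange interpolation formula:
P(x) = Σ yᵢ × Lᵢ(x)
where Lᵢ(x) = Π_{j≠i} (x - xⱼ)/(xᵢ - xⱼ)

L_0(-2.6) = (-2.6 - 0)/(-4 - 0) = 0.650000
L_1(-2.6) = (-2.6 - (-4))/(0 - (-4)) = 0.350000

P(-2.6) = 2×L_0(-2.6) + 12×L_1(-2.6)
P(-2.6) = 5.500000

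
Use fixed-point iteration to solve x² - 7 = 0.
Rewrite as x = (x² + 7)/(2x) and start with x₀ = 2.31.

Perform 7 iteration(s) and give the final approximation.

Equation: x² - 7 = 0
Fixed-point form: x = (x² + 7)/(2x)
x₀ = 2.31

x_1 = g(2.310000) = 2.670152
x_2 = g(2.670152) = 2.645863
x_3 = g(2.645863) = 2.645751
x_4 = g(2.645751) = 2.645751
x_5 = g(2.645751) = 2.645751
x_6 = g(2.645751) = 2.645751
x_7 = g(2.645751) = 2.645751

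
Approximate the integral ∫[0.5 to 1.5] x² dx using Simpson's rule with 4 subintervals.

f(x) = x²
a = 0.5, b = 1.5, n = 4
h = (b - a)/n = 0.250000

Simpson's rule: (h/3)[f(x₀) + 4f(x₁) + 2f(x₂) + ... + f(xₙ)]

x_0 = 0.5000, f(x_0) = 0.250000, coefficient = 1
x_1 = 0.7500, f(x_1) = 0.562500, coefficient = 4
x_2 = 1.0000, f(x_2) = 1.000000, coefficient = 2
x_3 = 1.2500, f(x_3) = 1.562500, coefficient = 4
x_4 = 1.5000, f(x_4) = 2.250000, coefficient = 1

I ≈ (0.250000/3) × 13.000000 = 1.083333
Exact value: 1.083333
Error: 0.000000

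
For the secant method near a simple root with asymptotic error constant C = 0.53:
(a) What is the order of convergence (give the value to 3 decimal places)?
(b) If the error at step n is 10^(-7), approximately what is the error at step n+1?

(a) Secant method has superlinear convergence with order φ = (1+√5)/2 ≈ 1.618.
    This means |e_{n+1}| ≈ C|e_n|^1.618.

(b) With |e_n| = 10^(-7) and C = 0.53:
    |e_{n+1}| ≈ 0.53 × (10^(-7))^1.618 = 0.53 × 10^(-11.33)

(a) ≈ 1.618 (golden ratio); (b) |e_{n+1}| ≈ 2.501e-12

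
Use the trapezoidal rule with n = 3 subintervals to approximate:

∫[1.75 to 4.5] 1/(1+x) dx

f(x) = 1/(1+x)
a = 1.75, b = 4.5, n = 3
h = (b - a)/n = 0.916667

Trapezoidal rule: (h/2)[f(x₀) + 2f(x₁) + 2f(x₂) + ... + f(xₙ)]

x_0 = 1.7500, f(x_0) = 0.363636, coefficient = 1
x_1 = 2.6667, f(x_1) = 0.272727, coefficient = 2
x_2 = 3.5833, f(x_2) = 0.218182, coefficient = 2
x_3 = 4.5000, f(x_3) = 0.181818, coefficient = 1

I ≈ (0.916667/2) × 1.527273 = 0.700000
Exact value: 0.693147
Error: 0.006853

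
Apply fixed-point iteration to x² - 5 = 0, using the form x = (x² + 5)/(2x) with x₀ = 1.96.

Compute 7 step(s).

Equation: x² - 5 = 0
Fixed-point form: x = (x² + 5)/(2x)
x₀ = 1.96

x_1 = g(1.960000) = 2.255510
x_2 = g(2.255510) = 2.236152
x_3 = g(2.236152) = 2.236068
x_4 = g(2.236068) = 2.236068
x_5 = g(2.236068) = 2.236068
x_6 = g(2.236068) = 2.236068
x_7 = g(2.236068) = 2.236068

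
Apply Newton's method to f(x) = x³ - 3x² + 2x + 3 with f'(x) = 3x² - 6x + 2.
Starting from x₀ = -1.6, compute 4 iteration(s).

f(x) = x³ - 3x² + 2x + 3
f'(x) = 3x² - 6x + 2
x₀ = -1.6

Newton-Raphson formula: x_{n+1} = x_n - f(x_n)/f'(x_n)

Iteration 1:
  f(-1.600000) = -11.976000
  f'(-1.600000) = 19.280000
  x_1 = -1.600000 - (-11.976000)/19.280000 = -0.978838
Iteration 2:
  f(-0.978838) = -2.769897
  f'(-0.978838) = 10.747402
  x_2 = -0.978838 - (-2.769897)/10.747402 = -0.721111
Iteration 3:
  f(-0.721111) = -0.377204
  f'(-0.721111) = 7.886669
  x_3 = -0.721111 - (-0.377204)/7.886669 = -0.673283
Iteration 4:
  f(-0.673283) = -0.011702
  f'(-0.673283) = 7.399628
  x_4 = -0.673283 - (-0.011702)/7.399628 = -0.671702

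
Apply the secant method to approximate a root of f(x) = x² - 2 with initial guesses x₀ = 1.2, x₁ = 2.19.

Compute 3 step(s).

f(x) = x² - 2
x₀ = 1.2, x₁ = 2.19

Secant formula: x_{n+1} = x_n - f(x_n)(x_n - x_{n-1})/(f(x_n) - f(x_{n-1}))

Iteration 1:
  f(1.200000) = -0.560000
  f(2.190000) = 2.796100
  x_2 = 2.190000 - 2.796100×(2.190000 - 1.200000)/(2.796100 - (-0.560000))
       = 1.365192
Iteration 2:
  f(2.190000) = 2.796100
  f(1.365192) = -0.136252
  x_3 = 1.365192 - (-0.136252)×(1.365192 - 2.190000)/(-0.136252 - 2.796100)
       = 1.403516
Iteration 3:
  f(1.365192) = -0.136252
  f(1.403516) = -0.030142
  x_4 = 1.403516 - (-0.030142)×(1.403516 - 1.365192)/(-0.030142 - (-0.136252))
       = 1.414403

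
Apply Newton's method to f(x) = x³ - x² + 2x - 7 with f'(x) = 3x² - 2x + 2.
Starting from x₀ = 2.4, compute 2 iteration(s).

f(x) = x³ - x² + 2x - 7
f'(x) = 3x² - 2x + 2
x₀ = 2.4

Newton-Raphson formula: x_{n+1} = x_n - f(x_n)/f'(x_n)

Iteration 1:
  f(2.400000) = 5.864000
  f'(2.400000) = 14.480000
  x_1 = 2.400000 - 5.864000/14.480000 = 1.995028
Iteration 2:
  f(1.995028) = 0.950400
  f'(1.995028) = 9.950350
  x_2 = 1.995028 - 0.950400/9.950350 = 1.899513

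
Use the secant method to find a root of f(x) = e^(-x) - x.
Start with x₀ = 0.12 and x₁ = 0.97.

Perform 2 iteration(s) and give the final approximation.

f(x) = e^(-x) - x
x₀ = 0.12, x₁ = 0.97

Secant formula: x_{n+1} = x_n - f(x_n)(x_n - x_{n-1})/(f(x_n) - f(x_{n-1}))

Iteration 1:
  f(0.120000) = 0.766920
  f(0.970000) = -0.590917
  x_2 = 0.970000 - (-0.590917)×(0.970000 - 0.120000)/(-0.590917 - 0.766920)
       = 0.600089
Iteration 2:
  f(0.970000) = -0.590917
  f(0.600089) = -0.051326
  x_3 = 0.600089 - (-0.051326)×(0.600089 - 0.970000)/(-0.051326 - (-0.590917))
       = 0.564903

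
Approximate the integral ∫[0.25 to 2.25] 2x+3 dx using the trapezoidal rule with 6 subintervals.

f(x) = 2x+3
a = 0.25, b = 2.25, n = 6
h = (b - a)/n = 0.333333

Trapezoidal rule: (h/2)[f(x₀) + 2f(x₁) + 2f(x₂) + ... + f(xₙ)]

x_0 = 0.2500, f(x_0) = 3.500000, coefficient = 1
x_1 = 0.5833, f(x_1) = 4.166667, coefficient = 2
x_2 = 0.9167, f(x_2) = 4.833333, coefficient = 2
x_3 = 1.2500, f(x_3) = 5.500000, coefficient = 2
x_4 = 1.5833, f(x_4) = 6.166667, coefficient = 2
x_5 = 1.9167, f(x_5) = 6.833333, coefficient = 2
x_6 = 2.2500, f(x_6) = 7.500000, coefficient = 1

I ≈ (0.333333/2) × 66.000000 = 11.000000
Exact value: 11.000000
Error: 0.000000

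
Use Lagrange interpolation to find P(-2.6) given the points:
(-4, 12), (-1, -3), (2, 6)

Lagrange interpolation formula:
P(x) = Σ yᵢ × Lᵢ(x)
where Lᵢ(x) = Π_{j≠i} (x - xⱼ)/(xᵢ - xⱼ)

L_0(-2.6) = (-2.6 - (-1))/(-4 - (-1)) × (-2.6 - 2)/(-4 - 2) = 0.408889
L_1(-2.6) = (-2.6 - (-4))/(-1 - (-4)) × (-2.6 - 2)/(-1 - 2) = 0.715556
L_2(-2.6) = (-2.6 - (-4))/(2 - (-4)) × (-2.6 - (-1))/(2 - (-1)) = -0.124444

P(-2.6) = 12×L_0(-2.6) + (-3)×L_1(-2.6) + 6×L_2(-2.6)
P(-2.6) = 2.013333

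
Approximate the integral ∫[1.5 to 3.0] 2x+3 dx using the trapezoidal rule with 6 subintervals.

f(x) = 2x+3
a = 1.5, b = 3.0, n = 6
h = (b - a)/n = 0.250000

Trapezoidal rule: (h/2)[f(x₀) + 2f(x₁) + 2f(x₂) + ... + f(xₙ)]

x_0 = 1.5000, f(x_0) = 6.000000, coefficient = 1
x_1 = 1.7500, f(x_1) = 6.500000, coefficient = 2
x_2 = 2.0000, f(x_2) = 7.000000, coefficient = 2
x_3 = 2.2500, f(x_3) = 7.500000, coefficient = 2
x_4 = 2.5000, f(x_4) = 8.000000, coefficient = 2
x_5 = 2.7500, f(x_5) = 8.500000, coefficient = 2
x_6 = 3.0000, f(x_6) = 9.000000, coefficient = 1

I ≈ (0.250000/2) × 90.000000 = 11.250000
Exact value: 11.250000
Error: 0.000000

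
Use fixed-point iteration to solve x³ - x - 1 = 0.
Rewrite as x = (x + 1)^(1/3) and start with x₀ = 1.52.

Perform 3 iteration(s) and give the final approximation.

Equation: x³ - x - 1 = 0
Fixed-point form: x = (x + 1)^(1/3)
x₀ = 1.52

x_1 = g(1.520000) = 1.360818
x_2 = g(1.360818) = 1.331540
x_3 = g(1.331540) = 1.326013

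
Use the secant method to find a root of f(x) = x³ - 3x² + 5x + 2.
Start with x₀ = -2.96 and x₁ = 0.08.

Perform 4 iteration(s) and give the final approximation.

f(x) = x³ - 3x² + 5x + 2
x₀ = -2.96, x₁ = 0.08

Secant formula: x_{n+1} = x_n - f(x_n)(x_n - x_{n-1})/(f(x_n) - f(x_{n-1}))

Iteration 1:
  f(-2.960000) = -65.019136
  f(0.080000) = 2.381312
  x_2 = 0.080000 - 2.381312×(0.080000 - (-2.960000))/(2.381312 - (-65.019136))
       = -0.027406
Iteration 2:
  f(0.080000) = 2.381312
  f(-0.027406) = 1.860698
  x_3 = -0.027406 - 1.860698×(-0.027406 - 0.080000)/(1.860698 - 2.381312)
       = -0.411278
Iteration 3:
  f(-0.027406) = 1.860698
  f(-0.411278) = -0.633408
  x_4 = -0.411278 - (-0.633408)×(-0.411278 - (-0.027406))/(-0.633408 - 1.860698)
       = -0.313789
Iteration 4:
  f(-0.411278) = -0.633408
  f(-0.313789) = 0.104766
  x_5 = -0.313789 - 0.104766×(-0.313789 - (-0.411278))/(0.104766 - (-0.633408))
       = -0.327625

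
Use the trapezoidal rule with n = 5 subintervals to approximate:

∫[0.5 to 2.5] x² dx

f(x) = x²
a = 0.5, b = 2.5, n = 5
h = (b - a)/n = 0.400000

Trapezoidal rule: (h/2)[f(x₀) + 2f(x₁) + 2f(x₂) + ... + f(xₙ)]

x_0 = 0.5000, f(x_0) = 0.250000, coefficient = 1
x_1 = 0.9000, f(x_1) = 0.810000, coefficient = 2
x_2 = 1.3000, f(x_2) = 1.690000, coefficient = 2
x_3 = 1.7000, f(x_3) = 2.890000, coefficient = 2
x_4 = 2.1000, f(x_4) = 4.410000, coefficient = 2
x_5 = 2.5000, f(x_5) = 6.250000, coefficient = 1

I ≈ (0.400000/2) × 26.100000 = 5.220000
Exact value: 5.166667
Error: 0.053333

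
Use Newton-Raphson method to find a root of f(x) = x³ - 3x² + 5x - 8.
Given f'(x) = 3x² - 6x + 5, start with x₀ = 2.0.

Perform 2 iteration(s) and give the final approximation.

f(x) = x³ - 3x² + 5x - 8
f'(x) = 3x² - 6x + 5
x₀ = 2.0

Newton-Raphson formula: x_{n+1} = x_n - f(x_n)/f'(x_n)

Iteration 1:
  f(2.000000) = -2.000000
  f'(2.000000) = 5.000000
  x_1 = 2.000000 - (-2.000000)/5.000000 = 2.400000
Iteration 2:
  f(2.400000) = 0.544000
  f'(2.400000) = 7.880000
  x_2 = 2.400000 - 0.544000/7.880000 = 2.330964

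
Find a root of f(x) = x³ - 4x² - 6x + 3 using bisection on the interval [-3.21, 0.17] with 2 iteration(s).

f(x) = x³ - 4x² - 6x + 3
Initial interval: [-3.21, 0.17]

Iteration 1:
  c_1 = (-3.210000 + 0.170000)/2 = -1.520000
  f(c_1) = f(-1.520000) = -0.633408
  f(a) × f(c) ≥ 0, new interval: [-1.520000, 0.170000]
Iteration 2:
  c_2 = (-1.520000 + 0.170000)/2 = -0.675000
  f(c_2) = f(-0.675000) = 4.919953
  f(a) × f(c) < 0, new interval: [-1.520000, -0.675000]

After 2 iteration(s), the approximation is c_2 = -0.675000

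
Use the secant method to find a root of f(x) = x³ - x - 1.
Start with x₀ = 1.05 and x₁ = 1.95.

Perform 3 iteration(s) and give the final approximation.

f(x) = x³ - x - 1
x₀ = 1.05, x₁ = 1.95

Secant formula: x_{n+1} = x_n - f(x_n)(x_n - x_{n-1})/(f(x_n) - f(x_{n-1}))

Iteration 1:
  f(1.050000) = -0.892375
  f(1.950000) = 4.464875
  x_2 = 1.950000 - 4.464875×(1.950000 - 1.050000)/(4.464875 - (-0.892375))
       = 1.199916
Iteration 2:
  f(1.950000) = 4.464875
  f(1.199916) = -0.472279
  x_3 = 1.199916 - (-0.472279)×(1.199916 - 1.950000)/(-0.472279 - 4.464875)
       = 1.271668
Iteration 3:
  f(1.199916) = -0.472279
  f(1.271668) = -0.215205
  x_4 = 1.271668 - (-0.215205)×(1.271668 - 1.199916)/(-0.215205 - (-0.472279))
       = 1.331733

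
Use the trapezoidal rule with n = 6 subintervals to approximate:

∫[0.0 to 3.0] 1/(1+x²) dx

f(x) = 1/(1+x²)
a = 0.0, b = 3.0, n = 6
h = (b - a)/n = 0.500000

Trapezoidal rule: (h/2)[f(x₀) + 2f(x₁) + 2f(x₂) + ... + f(xₙ)]

x_0 = 0.0000, f(x_0) = 1.000000, coefficient = 1
x_1 = 0.5000, f(x_1) = 0.800000, coefficient = 2
x_2 = 1.0000, f(x_2) = 0.500000, coefficient = 2
x_3 = 1.5000, f(x_3) = 0.307692, coefficient = 2
x_4 = 2.0000, f(x_4) = 0.200000, coefficient = 2
x_5 = 2.5000, f(x_5) = 0.137931, coefficient = 2
x_6 = 3.0000, f(x_6) = 0.100000, coefficient = 1

I ≈ (0.500000/2) × 4.991247 = 1.247812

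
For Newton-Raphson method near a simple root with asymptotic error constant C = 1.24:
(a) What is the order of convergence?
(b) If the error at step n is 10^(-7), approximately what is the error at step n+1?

(a) Newton-Raphson has quadratic (order 2) convergence near simple roots.
    This means |e_{n+1}| ≈ C|e_n|².

(b) With |e_n| = 10^(-7) and C = 1.24:
    |e_{n+1}| ≈ 1.24 × (10^(-7))² = 1.24 × 10^(-14)

(a) 2 (quadratic); (b) |e_{n+1}| ≈ 1.240e-14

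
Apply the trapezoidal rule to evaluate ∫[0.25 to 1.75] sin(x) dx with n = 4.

f(x) = sin(x)
a = 0.25, b = 1.75, n = 4
h = (b - a)/n = 0.375000

Trapezoidal rule: (h/2)[f(x₀) + 2f(x₁) + 2f(x₂) + ... + f(xₙ)]

x_0 = 0.2500, f(x_0) = 0.247404, coefficient = 1
x_1 = 0.6250, f(x_1) = 0.585097, coefficient = 2
x_2 = 1.0000, f(x_2) = 0.841471, coefficient = 2
x_3 = 1.3750, f(x_3) = 0.980893, coefficient = 2
x_4 = 1.7500, f(x_4) = 0.983986, coefficient = 1

I ≈ (0.375000/2) × 6.046313 = 1.133684
Exact value: 1.147158
Error: 0.013475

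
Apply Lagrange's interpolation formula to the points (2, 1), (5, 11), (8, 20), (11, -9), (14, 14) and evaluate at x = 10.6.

Lagrange interpolation formula:
P(x) = Σ yᵢ × Lᵢ(x)
where Lᵢ(x) = Π_{j≠i} (x - xⱼ)/(xᵢ - xⱼ)

L_0(10.6) = (10.6 - 5)/(2 - 5) × (10.6 - 8)/(2 - 8) × (10.6 - 11)/(2 - 11) × (10.6 - 14)/(2 - 14) = 0.010186
L_1(10.6) = (10.6 - 2)/(5 - 2) × (10.6 - 8)/(5 - 8) × (10.6 - 11)/(5 - 11) × (10.6 - 14)/(5 - 14) = -0.062571
L_2(10.6) = (10.6 - 2)/(8 - 2) × (10.6 - 5)/(8 - 5) × (10.6 - 11)/(8 - 11) × (10.6 - 14)/(8 - 14) = 0.202153
L_3(10.6) = (10.6 - 2)/(11 - 2) × (10.6 - 5)/(11 - 5) × (10.6 - 8)/(11 - 8) × (10.6 - 14)/(11 - 14) = 0.875997
L_4(10.6) = (10.6 - 2)/(14 - 2) × (10.6 - 5)/(14 - 5) × (10.6 - 8)/(14 - 8) × (10.6 - 11)/(14 - 11) = -0.025765

P(10.6) = 1×L_0(10.6) + 11×L_1(10.6) + 20×L_2(10.6) + (-9)×L_3(10.6) + 14×L_4(10.6)
P(10.6) = -4.879710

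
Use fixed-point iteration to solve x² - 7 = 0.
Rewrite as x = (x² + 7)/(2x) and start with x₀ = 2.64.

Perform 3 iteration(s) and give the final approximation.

Equation: x² - 7 = 0
Fixed-point form: x = (x² + 7)/(2x)
x₀ = 2.64

x_1 = g(2.640000) = 2.645758
x_2 = g(2.645758) = 2.645751
x_3 = g(2.645751) = 2.645751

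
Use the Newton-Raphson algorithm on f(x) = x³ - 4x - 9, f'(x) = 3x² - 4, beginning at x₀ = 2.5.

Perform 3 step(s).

f(x) = x³ - 4x - 9
f'(x) = 3x² - 4
x₀ = 2.5

Newton-Raphson formula: x_{n+1} = x_n - f(x_n)/f'(x_n)

Iteration 1:
  f(2.500000) = -3.375000
  f'(2.500000) = 14.750000
  x_1 = 2.500000 - (-3.375000)/14.750000 = 2.728814
Iteration 2:
  f(2.728814) = 0.404647
  f'(2.728814) = 18.339270
  x_2 = 2.728814 - 0.404647/18.339270 = 2.706749
Iteration 3:
  f(2.706749) = 0.003975
  f'(2.706749) = 17.979471
  x_3 = 2.706749 - 0.003975/17.979471 = 2.706528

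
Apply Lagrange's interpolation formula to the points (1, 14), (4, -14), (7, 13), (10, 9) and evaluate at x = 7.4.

Lagrange interpolation formula:
P(x) = Σ yᵢ × Lᵢ(x)
where Lᵢ(x) = Π_{j≠i} (x - xⱼ)/(xᵢ - xⱼ)

L_0(7.4) = (7.4 - 4)/(1 - 4) × (7.4 - 7)/(1 - 7) × (7.4 - 10)/(1 - 10) = 0.021827
L_1(7.4) = (7.4 - 1)/(4 - 1) × (7.4 - 7)/(4 - 7) × (7.4 - 10)/(4 - 10) = -0.123259
L_2(7.4) = (7.4 - 1)/(7 - 1) × (7.4 - 4)/(7 - 4) × (7.4 - 10)/(7 - 10) = 1.047704
L_3(7.4) = (7.4 - 1)/(10 - 1) × (7.4 - 4)/(10 - 4) × (7.4 - 7)/(10 - 7) = 0.053728

P(7.4) = 14×L_0(7.4) + (-14)×L_1(7.4) + 13×L_2(7.4) + 9×L_3(7.4)
P(7.4) = 16.134914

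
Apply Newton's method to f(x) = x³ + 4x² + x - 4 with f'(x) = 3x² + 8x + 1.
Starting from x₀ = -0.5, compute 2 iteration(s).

f(x) = x³ + 4x² + x - 4
f'(x) = 3x² + 8x + 1
x₀ = -0.5

Newton-Raphson formula: x_{n+1} = x_n - f(x_n)/f'(x_n)

Iteration 1:
  f(-0.500000) = -3.625000
  f'(-0.500000) = -2.250000
  x_1 = -0.500000 - (-3.625000)/(-2.250000) = -2.111111
Iteration 2:
  f(-2.111111) = 2.307270
  f'(-2.111111) = -2.518519
  x_2 = -2.111111 - 2.307270/(-2.518519) = -1.194989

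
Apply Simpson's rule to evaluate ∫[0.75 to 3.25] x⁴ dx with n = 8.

f(x) = x⁴
a = 0.75, b = 3.25, n = 8
h = (b - a)/n = 0.312500

Simpson's rule: (h/3)[f(x₀) + 4f(x₁) + 2f(x₂) + ... + f(xₙ)]

x_0 = 0.7500, f(x_0) = 0.316406, coefficient = 1
x_1 = 1.0625, f(x_1) = 1.274429, coefficient = 4
x_2 = 1.3750, f(x_2) = 3.574463, coefficient = 2
x_3 = 1.6875, f(x_3) = 8.109146, coefficient = 4
x_4 = 2.0000, f(x_4) = 16.000000, coefficient = 2
x_5 = 2.3125, f(x_5) = 28.597427, coefficient = 4
x_6 = 2.6250, f(x_6) = 47.480713, coefficient = 2
x_7 = 2.9375, f(x_7) = 74.458023, coefficient = 4
x_8 = 3.2500, f(x_8) = 111.566406, coefficient = 1

I ≈ (0.312500/3) × 695.749268 = 72.473882
Exact value: 72.470703
Error: 0.003179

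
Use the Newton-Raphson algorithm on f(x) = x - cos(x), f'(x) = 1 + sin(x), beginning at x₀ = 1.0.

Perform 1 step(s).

f(x) = x - cos(x)
f'(x) = 1 + sin(x)
x₀ = 1.0

Newton-Raphson formula: x_{n+1} = x_n - f(x_n)/f'(x_n)

Iteration 1:
  f(1.000000) = 0.459698
  f'(1.000000) = 1.841471
  x_1 = 1.000000 - 0.459698/1.841471 = 0.750364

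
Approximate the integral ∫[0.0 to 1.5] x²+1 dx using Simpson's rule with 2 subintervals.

f(x) = x²+1
a = 0.0, b = 1.5, n = 2
h = (b - a)/n = 0.750000

Simpson's rule: (h/3)[f(x₀) + 4f(x₁) + 2f(x₂) + ... + f(xₙ)]

x_0 = 0.0000, f(x_0) = 1.000000, coefficient = 1
x_1 = 0.7500, f(x_1) = 1.562500, coefficient = 4
x_2 = 1.5000, f(x_2) = 3.250000, coefficient = 1

I ≈ (0.750000/3) × 10.500000 = 2.625000
Exact value: 2.625000
Error: 0.000000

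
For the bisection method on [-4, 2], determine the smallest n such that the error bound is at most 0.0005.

We need (b-a)/2^n ≤ 0.0005
(2 - (-4))/2^n ≤ 0.0005
6/2^n ≤ 0.0005
2^n ≥ 12000
n ≥ log₂(12000) = 13.55
n ≥ 14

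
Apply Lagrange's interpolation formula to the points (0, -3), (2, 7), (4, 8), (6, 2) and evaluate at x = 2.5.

Lagrange interpolation formula:
P(x) = Σ yᵢ × Lᵢ(x)
where Lᵢ(x) = Π_{j≠i} (x - xⱼ)/(xᵢ - xⱼ)

L_0(2.5) = (2.5 - 2)/(0 - 2) × (2.5 - 4)/(0 - 4) × (2.5 - 6)/(0 - 6) = -0.054688
L_1(2.5) = (2.5 - 0)/(2 - 0) × (2.5 - 4)/(2 - 4) × (2.5 - 6)/(2 - 6) = 0.820312
L_2(2.5) = (2.5 - 0)/(4 - 0) × (2.5 - 2)/(4 - 2) × (2.5 - 6)/(4 - 6) = 0.273438
L_3(2.5) = (2.5 - 0)/(6 - 0) × (2.5 - 2)/(6 - 2) × (2.5 - 4)/(6 - 4) = -0.039062

P(2.5) = (-3)×L_0(2.5) + 7×L_1(2.5) + 8×L_2(2.5) + 2×L_3(2.5)
P(2.5) = 8.015625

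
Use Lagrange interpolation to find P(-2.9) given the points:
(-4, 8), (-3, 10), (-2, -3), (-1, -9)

Lagrange interpolation formula:
P(x) = Σ yᵢ × Lᵢ(x)
where Lᵢ(x) = Π_{j≠i} (x - xⱼ)/(xᵢ - xⱼ)

L_0(-2.9) = (-2.9 - (-3))/(-4 - (-3)) × (-2.9 - (-2))/(-4 - (-2)) × (-2.9 - (-1))/(-4 - (-1)) = -0.028500
L_1(-2.9) = (-2.9 - (-4))/(-3 - (-4)) × (-2.9 - (-2))/(-3 - (-2)) × (-2.9 - (-1))/(-3 - (-1)) = 0.940500
L_2(-2.9) = (-2.9 - (-4))/(-2 - (-4)) × (-2.9 - (-3))/(-2 - (-3)) × (-2.9 - (-1))/(-2 - (-1)) = 0.104500
L_3(-2.9) = (-2.9 - (-4))/(-1 - (-4)) × (-2.9 - (-3))/(-1 - (-3)) × (-2.9 - (-2))/(-1 - (-2)) = -0.016500

P(-2.9) = 8×L_0(-2.9) + 10×L_1(-2.9) + (-3)×L_2(-2.9) + (-9)×L_3(-2.9)
P(-2.9) = 9.012000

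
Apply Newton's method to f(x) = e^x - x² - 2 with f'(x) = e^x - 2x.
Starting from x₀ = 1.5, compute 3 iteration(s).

f(x) = e^x - x² - 2
f'(x) = e^x - 2x
x₀ = 1.5

Newton-Raphson formula: x_{n+1} = x_n - f(x_n)/f'(x_n)

Iteration 1:
  f(1.500000) = 0.231689
  f'(1.500000) = 1.481689
  x_1 = 1.500000 - 0.231689/1.481689 = 1.343632
Iteration 2:
  f(1.343632) = 0.027592
  f'(1.343632) = 1.145675
  x_2 = 1.343632 - 0.027592/1.145675 = 1.319548
Iteration 3:
  f(1.319548) = 0.000523
  f'(1.319548) = 1.102634
  x_3 = 1.319548 - 0.000523/1.102634 = 1.319074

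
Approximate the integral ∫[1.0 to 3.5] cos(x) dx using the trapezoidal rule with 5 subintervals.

f(x) = cos(x)
a = 1.0, b = 3.5, n = 5
h = (b - a)/n = 0.500000

Trapezoidal rule: (h/2)[f(x₀) + 2f(x₁) + 2f(x₂) + ... + f(xₙ)]

x_0 = 1.0000, f(x_0) = 0.540302, coefficient = 1
x_1 = 1.5000, f(x_1) = 0.070737, coefficient = 2
x_2 = 2.0000, f(x_2) = -0.416147, coefficient = 2
x_3 = 2.5000, f(x_3) = -0.801144, coefficient = 2
x_4 = 3.0000, f(x_4) = -0.989992, coefficient = 2
x_5 = 3.5000, f(x_5) = -0.936457, coefficient = 1

I ≈ (0.500000/2) × -4.669246 = -1.167311
Exact value: -1.192254
Error: 0.024943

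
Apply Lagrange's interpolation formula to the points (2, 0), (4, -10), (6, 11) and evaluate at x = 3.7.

Lagrange interpolation formula:
P(x) = Σ yᵢ × Lᵢ(x)
where Lᵢ(x) = Π_{j≠i} (x - xⱼ)/(xᵢ - xⱼ)

L_0(3.7) = (3.7 - 4)/(2 - 4) × (3.7 - 6)/(2 - 6) = 0.086250
L_1(3.7) = (3.7 - 2)/(4 - 2) × (3.7 - 6)/(4 - 6) = 0.977500
L_2(3.7) = (3.7 - 2)/(6 - 2) × (3.7 - 4)/(6 - 4) = -0.063750

P(3.7) = 0×L_0(3.7) + (-10)×L_1(3.7) + 11×L_2(3.7)
P(3.7) = -10.476250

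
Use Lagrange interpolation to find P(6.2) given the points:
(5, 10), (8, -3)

Lagrange interpolation formula:
P(x) = Σ yᵢ × Lᵢ(x)
where Lᵢ(x) = Π_{j≠i} (x - xⱼ)/(xᵢ - xⱼ)

L_0(6.2) = (6.2 - 8)/(5 - 8) = 0.600000
L_1(6.2) = (6.2 - 5)/(8 - 5) = 0.400000

P(6.2) = 10×L_0(6.2) + (-3)×L_1(6.2)
P(6.2) = 4.800000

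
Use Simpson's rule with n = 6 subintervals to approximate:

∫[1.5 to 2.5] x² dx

f(x) = x²
a = 1.5, b = 2.5, n = 6
h = (b - a)/n = 0.166667

Simpson's rule: (h/3)[f(x₀) + 4f(x₁) + 2f(x₂) + ... + f(xₙ)]

x_0 = 1.5000, f(x_0) = 2.250000, coefficient = 1
x_1 = 1.6667, f(x_1) = 2.777778, coefficient = 4
x_2 = 1.8333, f(x_2) = 3.361111, coefficient = 2
x_3 = 2.0000, f(x_3) = 4.000000, coefficient = 4
x_4 = 2.1667, f(x_4) = 4.694444, coefficient = 2
x_5 = 2.3333, f(x_5) = 5.444444, coefficient = 4
x_6 = 2.5000, f(x_6) = 6.250000, coefficient = 1

I ≈ (0.166667/3) × 73.500000 = 4.083333
Exact value: 4.083333
Error: 0.000000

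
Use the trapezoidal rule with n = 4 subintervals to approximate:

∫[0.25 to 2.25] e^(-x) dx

f(x) = e^(-x)
a = 0.25, b = 2.25, n = 4
h = (b - a)/n = 0.500000

Trapezoidal rule: (h/2)[f(x₀) + 2f(x₁) + 2f(x₂) + ... + f(xₙ)]

x_0 = 0.2500, f(x_0) = 0.778801, coefficient = 1
x_1 = 0.7500, f(x_1) = 0.472367, coefficient = 2
x_2 = 1.2500, f(x_2) = 0.286505, coefficient = 2
x_3 = 1.7500, f(x_3) = 0.173774, coefficient = 2
x_4 = 2.2500, f(x_4) = 0.105399, coefficient = 1

I ≈ (0.500000/2) × 2.749491 = 0.687373
Exact value: 0.673402
Error: 0.013971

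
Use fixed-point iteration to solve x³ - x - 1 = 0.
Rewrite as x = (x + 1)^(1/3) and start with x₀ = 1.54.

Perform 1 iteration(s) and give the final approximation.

Equation: x³ - x - 1 = 0
Fixed-point form: x = (x + 1)^(1/3)
x₀ = 1.54

x_1 = g(1.540000) = 1.364409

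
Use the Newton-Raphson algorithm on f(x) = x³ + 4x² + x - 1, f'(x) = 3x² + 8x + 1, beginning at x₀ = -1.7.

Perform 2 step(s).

f(x) = x³ + 4x² + x - 1
f'(x) = 3x² + 8x + 1
x₀ = -1.7

Newton-Raphson formula: x_{n+1} = x_n - f(x_n)/f'(x_n)

Iteration 1:
  f(-1.700000) = 3.947000
  f'(-1.700000) = -3.930000
  x_1 = -1.700000 - 3.947000/(-3.930000) = -0.695674
Iteration 2:
  f(-0.695674) = -0.096504
  f'(-0.695674) = -3.113506
  x_2 = -0.695674 - (-0.096504)/(-3.113506) = -0.726670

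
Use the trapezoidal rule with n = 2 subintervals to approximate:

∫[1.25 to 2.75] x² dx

f(x) = x²
a = 1.25, b = 2.75, n = 2
h = (b - a)/n = 0.750000

Trapezoidal rule: (h/2)[f(x₀) + 2f(x₁) + 2f(x₂) + ... + f(xₙ)]

x_0 = 1.2500, f(x_0) = 1.562500, coefficient = 1
x_1 = 2.0000, f(x_1) = 4.000000, coefficient = 2
x_2 = 2.7500, f(x_2) = 7.562500, coefficient = 1

I ≈ (0.750000/2) × 17.125000 = 6.421875
Exact value: 6.281250
Error: 0.140625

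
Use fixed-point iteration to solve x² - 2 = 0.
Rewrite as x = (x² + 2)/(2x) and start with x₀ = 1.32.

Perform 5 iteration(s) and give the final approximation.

Equation: x² - 2 = 0
Fixed-point form: x = (x² + 2)/(2x)
x₀ = 1.32

x_1 = g(1.320000) = 1.417576
x_2 = g(1.417576) = 1.414218
x_3 = g(1.414218) = 1.414214
x_4 = g(1.414214) = 1.414214
x_5 = g(1.414214) = 1.414214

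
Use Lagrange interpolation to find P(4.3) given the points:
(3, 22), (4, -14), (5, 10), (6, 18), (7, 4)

Lagrange interpolation formula:
P(x) = Σ yᵢ × Lᵢ(x)
where Lᵢ(x) = Π_{j≠i} (x - xⱼ)/(xᵢ - xⱼ)

L_0(4.3) = (4.3 - 4)/(3 - 4) × (4.3 - 5)/(3 - 5) × (4.3 - 6)/(3 - 6) × (4.3 - 7)/(3 - 7) = -0.040162
L_1(4.3) = (4.3 - 3)/(4 - 3) × (4.3 - 5)/(4 - 5) × (4.3 - 6)/(4 - 6) × (4.3 - 7)/(4 - 7) = 0.696150
L_2(4.3) = (4.3 - 3)/(5 - 3) × (4.3 - 4)/(5 - 4) × (4.3 - 6)/(5 - 6) × (4.3 - 7)/(5 - 7) = 0.447525
L_3(4.3) = (4.3 - 3)/(6 - 3) × (4.3 - 4)/(6 - 4) × (4.3 - 5)/(6 - 5) × (4.3 - 7)/(6 - 7) = -0.122850
L_4(4.3) = (4.3 - 3)/(7 - 3) × (4.3 - 4)/(7 - 4) × (4.3 - 5)/(7 - 5) × (4.3 - 6)/(7 - 6) = 0.019337

P(4.3) = 22×L_0(4.3) + (-14)×L_1(4.3) + 10×L_2(4.3) + 18×L_3(4.3) + 4×L_4(4.3)
P(4.3) = -8.288375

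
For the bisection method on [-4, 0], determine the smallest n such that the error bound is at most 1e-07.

We need (b-a)/2^n ≤ 1e-07
(0 - (-4))/2^n ≤ 1e-07
4/2^n ≤ 1e-07
2^n ≥ 40000000
n ≥ log₂(40000000) = 25.25
n ≥ 26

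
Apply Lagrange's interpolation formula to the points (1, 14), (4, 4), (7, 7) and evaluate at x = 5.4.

Lagrange interpolation formula:
P(x) = Σ yᵢ × Lᵢ(x)
where Lᵢ(x) = Π_{j≠i} (x - xⱼ)/(xᵢ - xⱼ)

L_0(5.4) = (5.4 - 4)/(1 - 4) × (5.4 - 7)/(1 - 7) = -0.124444
L_1(5.4) = (5.4 - 1)/(4 - 1) × (5.4 - 7)/(4 - 7) = 0.782222
L_2(5.4) = (5.4 - 1)/(7 - 1) × (5.4 - 4)/(7 - 4) = 0.342222

P(5.4) = 14×L_0(5.4) + 4×L_1(5.4) + 7×L_2(5.4)
P(5.4) = 3.782222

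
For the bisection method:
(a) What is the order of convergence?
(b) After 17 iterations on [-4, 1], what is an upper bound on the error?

(a) Bisection has linear (order 1) convergence; the error is halved each step.

(b) Error bound = (b-a)/2^n = (1 - (-4))/2^{17}
    = 5/2^{17}

(a) 1 (linear); (b) error ≤ 3.81e-05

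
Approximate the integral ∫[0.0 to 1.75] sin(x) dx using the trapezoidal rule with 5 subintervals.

f(x) = sin(x)
a = 0.0, b = 1.75, n = 5
h = (b - a)/n = 0.350000

Trapezoidal rule: (h/2)[f(x₀) + 2f(x₁) + 2f(x₂) + ... + f(xₙ)]

x_0 = 0.0000, f(x_0) = 0.000000, coefficient = 1
x_1 = 0.3500, f(x_1) = 0.342898, coefficient = 2
x_2 = 0.7000, f(x_2) = 0.644218, coefficient = 2
x_3 = 1.0500, f(x_3) = 0.867423, coefficient = 2
x_4 = 1.4000, f(x_4) = 0.985450, coefficient = 2
x_5 = 1.7500, f(x_5) = 0.983986, coefficient = 1

I ≈ (0.350000/2) × 6.663963 = 1.166193
Exact value: 1.178246
Error: 0.012053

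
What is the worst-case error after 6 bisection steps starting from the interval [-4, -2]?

Bisection error bound: |error| ≤ (b-a)/2^n
|error| ≤ (-2 - (-4))/2^6 = 2/2^6
|error| ≤ 0.0312500000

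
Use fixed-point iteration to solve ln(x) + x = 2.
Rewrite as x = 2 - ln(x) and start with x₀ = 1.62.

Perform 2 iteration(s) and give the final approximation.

Equation: ln(x) + x = 2
Fixed-point form: x = 2 - ln(x)
x₀ = 1.62

x_1 = g(1.620000) = 1.517574
x_2 = g(1.517574) = 1.582887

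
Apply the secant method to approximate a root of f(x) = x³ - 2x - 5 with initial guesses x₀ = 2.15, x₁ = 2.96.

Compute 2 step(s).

f(x) = x³ - 2x - 5
x₀ = 2.15, x₁ = 2.96

Secant formula: x_{n+1} = x_n - f(x_n)(x_n - x_{n-1})/(f(x_n) - f(x_{n-1}))

Iteration 1:
  f(2.150000) = 0.638375
  f(2.960000) = 15.014336
  x_2 = 2.960000 - 15.014336×(2.960000 - 2.150000)/(15.014336 - 0.638375)
       = 2.114031
Iteration 2:
  f(2.960000) = 15.014336
  f(2.114031) = 0.219815
  x_3 = 2.114031 - 0.219815×(2.114031 - 2.960000)/(0.219815 - 15.014336)
       = 2.101462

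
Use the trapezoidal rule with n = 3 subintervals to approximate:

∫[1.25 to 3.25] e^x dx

f(x) = e^x
a = 1.25, b = 3.25, n = 3
h = (b - a)/n = 0.666667

Trapezoidal rule: (h/2)[f(x₀) + 2f(x₁) + 2f(x₂) + ... + f(xₙ)]

x_0 = 1.2500, f(x_0) = 3.490343, coefficient = 1
x_1 = 1.9167, f(x_1) = 6.798260, coefficient = 2
x_2 = 2.5833, f(x_2) = 13.241202, coefficient = 2
x_3 = 3.2500, f(x_3) = 25.790340, coefficient = 1

I ≈ (0.666667/2) × 69.359606 = 23.119869
Exact value: 22.299997
Error: 0.819872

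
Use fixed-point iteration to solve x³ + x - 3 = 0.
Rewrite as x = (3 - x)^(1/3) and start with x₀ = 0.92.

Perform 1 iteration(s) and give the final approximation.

Equation: x³ + x - 3 = 0
Fixed-point form: x = (3 - x)^(1/3)
x₀ = 0.92

x_1 = g(0.920000) = 1.276501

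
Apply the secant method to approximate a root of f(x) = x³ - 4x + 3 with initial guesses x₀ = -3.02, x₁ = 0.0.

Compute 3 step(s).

f(x) = x³ - 4x + 3
x₀ = -3.02, x₁ = 0.0

Secant formula: x_{n+1} = x_n - f(x_n)(x_n - x_{n-1})/(f(x_n) - f(x_{n-1}))

Iteration 1:
  f(-3.020000) = -12.463608
  f(0.000000) = 3.000000
  x_2 = 0.000000 - 3.000000×(0.000000 - (-3.020000))/(3.000000 - (-12.463608))
       = -0.585892
Iteration 2:
  f(0.000000) = 3.000000
  f(-0.585892) = 5.142448
  x_3 = -0.585892 - 5.142448×(-0.585892 - 0.000000)/(5.142448 - 3.000000)
       = 0.820405
Iteration 3:
  f(-0.585892) = 5.142448
  f(0.820405) = 0.270566
  x_4 = 0.820405 - 0.270566×(0.820405 - (-0.585892))/(0.270566 - 5.142448)
       = 0.898505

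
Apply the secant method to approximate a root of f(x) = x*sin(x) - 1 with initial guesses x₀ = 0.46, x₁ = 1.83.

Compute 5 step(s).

f(x) = x*sin(x) - 1
x₀ = 0.46, x₁ = 1.83

Secant formula: x_{n+1} = x_n - f(x_n)(x_n - x_{n-1})/(f(x_n) - f(x_{n-1}))

Iteration 1:
  f(0.460000) = -0.795784
  f(1.830000) = 0.768868
  x_2 = 1.830000 - 0.768868×(1.830000 - 0.460000)/(0.768868 - (-0.795784))
       = 1.156784
Iteration 2:
  f(1.830000) = 0.768868
  f(1.156784) = 0.059052
  x_3 = 1.156784 - 0.059052×(1.156784 - 1.830000)/(0.059052 - 0.768868)
       = 1.100777
Iteration 3:
  f(1.156784) = 0.059052
  f(1.100777) = -0.018592
  x_4 = 1.100777 - (-0.018592)×(1.100777 - 1.156784)/(-0.018592 - 0.059052)
       = 1.114188
Iteration 4:
  f(1.100777) = -0.018592
  f(1.114188) = 0.000043
  x_5 = 1.114188 - 0.000043×(1.114188 - 1.100777)/(0.000043 - (-0.018592))
       = 1.114157
Iteration 5:
  f(1.114188) = 0.000043
  f(1.114157) = 0.000000
  x_6 = 1.114157 - 0.000000×(1.114157 - 1.114188)/(0.000000 - 0.000043)
       = 1.114157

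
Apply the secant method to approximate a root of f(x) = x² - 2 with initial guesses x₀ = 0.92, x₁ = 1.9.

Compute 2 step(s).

f(x) = x² - 2
x₀ = 0.92, x₁ = 1.9

Secant formula: x_{n+1} = x_n - f(x_n)(x_n - x_{n-1})/(f(x_n) - f(x_{n-1}))

Iteration 1:
  f(0.920000) = -1.153600
  f(1.900000) = 1.610000
  x_2 = 1.900000 - 1.610000×(1.900000 - 0.920000)/(1.610000 - (-1.153600))
       = 1.329078
Iteration 2:
  f(1.900000) = 1.610000
  f(1.329078) = -0.233552
  x_3 = 1.329078 - (-0.233552)×(1.329078 - 1.900000)/(-0.233552 - 1.610000)
       = 1.401406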